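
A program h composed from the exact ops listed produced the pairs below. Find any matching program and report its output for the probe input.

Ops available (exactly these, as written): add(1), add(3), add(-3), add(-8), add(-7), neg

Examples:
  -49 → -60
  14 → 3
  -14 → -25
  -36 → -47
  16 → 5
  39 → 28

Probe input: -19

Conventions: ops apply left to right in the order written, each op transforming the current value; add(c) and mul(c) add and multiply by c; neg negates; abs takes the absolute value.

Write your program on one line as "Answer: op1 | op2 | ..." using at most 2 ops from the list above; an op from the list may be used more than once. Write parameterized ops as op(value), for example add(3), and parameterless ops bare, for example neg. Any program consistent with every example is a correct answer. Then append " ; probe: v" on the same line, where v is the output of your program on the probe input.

add(-8) | add(-3) ; probe: -30

Check, running the answer program on each example:
  -49 -> -57 -> -60
  14 -> 6 -> 3
  -14 -> -22 -> -25
  -36 -> -44 -> -47
  16 -> 8 -> 5
  39 -> 31 -> 28
  probe: -19 -> -27 -> -30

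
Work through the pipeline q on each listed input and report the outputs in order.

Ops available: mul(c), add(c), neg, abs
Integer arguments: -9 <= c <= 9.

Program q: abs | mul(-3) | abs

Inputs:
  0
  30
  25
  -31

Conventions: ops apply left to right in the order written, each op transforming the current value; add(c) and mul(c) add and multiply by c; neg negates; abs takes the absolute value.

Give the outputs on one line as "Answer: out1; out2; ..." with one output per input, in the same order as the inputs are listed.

Execution, op by op:
  0 -> 0 -> 0 -> 0
  30 -> 30 -> -90 -> 90
  25 -> 25 -> -75 -> 75
  -31 -> 31 -> -93 -> 93

0; 90; 75; 93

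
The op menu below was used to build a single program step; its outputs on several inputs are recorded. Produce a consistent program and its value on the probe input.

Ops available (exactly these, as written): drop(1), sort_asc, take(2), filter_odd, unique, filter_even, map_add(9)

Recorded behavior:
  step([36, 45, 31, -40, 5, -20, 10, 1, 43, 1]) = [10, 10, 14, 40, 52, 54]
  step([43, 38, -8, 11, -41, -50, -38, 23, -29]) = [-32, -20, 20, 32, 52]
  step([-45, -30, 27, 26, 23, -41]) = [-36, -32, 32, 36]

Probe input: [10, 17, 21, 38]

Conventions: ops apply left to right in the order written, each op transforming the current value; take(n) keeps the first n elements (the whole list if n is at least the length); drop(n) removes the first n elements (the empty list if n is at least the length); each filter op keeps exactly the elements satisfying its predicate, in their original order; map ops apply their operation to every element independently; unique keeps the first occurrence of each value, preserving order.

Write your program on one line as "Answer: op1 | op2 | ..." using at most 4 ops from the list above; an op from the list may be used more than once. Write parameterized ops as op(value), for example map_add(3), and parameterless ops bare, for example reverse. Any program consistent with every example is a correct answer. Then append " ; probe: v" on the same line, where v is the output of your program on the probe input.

map_add(9) | filter_even | sort_asc ; probe: [26, 30]

Check, running the answer program on each example:
  [36, 45, 31, -40, 5, -20, 10, 1, 43, 1] -> [45, 54, 40, -31, 14, -11, 19, 10, 52, 10] -> [54, 40, 14, 10, 52, 10] -> [10, 10, 14, 40, 52, 54]
  [43, 38, -8, 11, -41, -50, -38, 23, -29] -> [52, 47, 1, 20, -32, -41, -29, 32, -20] -> [52, 20, -32, 32, -20] -> [-32, -20, 20, 32, 52]
  [-45, -30, 27, 26, 23, -41] -> [-36, -21, 36, 35, 32, -32] -> [-36, 36, 32, -32] -> [-36, -32, 32, 36]
  probe: [10, 17, 21, 38] -> [19, 26, 30, 47] -> [26, 30] -> [26, 30]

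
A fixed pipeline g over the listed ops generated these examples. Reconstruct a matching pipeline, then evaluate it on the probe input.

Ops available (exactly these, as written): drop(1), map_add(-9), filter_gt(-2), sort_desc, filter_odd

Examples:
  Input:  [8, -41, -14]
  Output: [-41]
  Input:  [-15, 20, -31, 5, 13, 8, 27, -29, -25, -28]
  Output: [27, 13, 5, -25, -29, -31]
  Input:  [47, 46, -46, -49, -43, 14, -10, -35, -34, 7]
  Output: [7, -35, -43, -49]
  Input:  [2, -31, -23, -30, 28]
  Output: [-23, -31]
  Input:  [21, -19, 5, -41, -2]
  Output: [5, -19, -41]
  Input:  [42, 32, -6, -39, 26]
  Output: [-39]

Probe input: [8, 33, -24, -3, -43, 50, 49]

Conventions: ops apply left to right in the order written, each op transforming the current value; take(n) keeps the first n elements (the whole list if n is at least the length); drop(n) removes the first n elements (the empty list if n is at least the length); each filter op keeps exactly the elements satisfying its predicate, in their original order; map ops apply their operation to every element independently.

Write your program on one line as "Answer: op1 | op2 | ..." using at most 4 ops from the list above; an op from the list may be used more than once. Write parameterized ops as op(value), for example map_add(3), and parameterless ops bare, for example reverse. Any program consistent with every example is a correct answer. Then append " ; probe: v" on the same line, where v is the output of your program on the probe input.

drop(1) | sort_desc | filter_odd ; probe: [49, 33, -3, -43]

Check, running the answer program on each example:
  [8, -41, -14] -> [-41, -14] -> [-14, -41] -> [-41]
  [-15, 20, -31, 5, 13, 8, 27, -29, -25, -28] -> [20, -31, 5, 13, 8, 27, -29, -25, -28] -> [27, 20, 13, 8, 5, -25, -28, -29, -31] -> [27, 13, 5, -25, -29, -31]
  [47, 46, -46, -49, -43, 14, -10, -35, -34, 7] -> [46, -46, -49, -43, 14, -10, -35, -34, 7] -> [46, 14, 7, -10, -34, -35, -43, -46, -49] -> [7, -35, -43, -49]
  [2, -31, -23, -30, 28] -> [-31, -23, -30, 28] -> [28, -23, -30, -31] -> [-23, -31]
  [21, -19, 5, -41, -2] -> [-19, 5, -41, -2] -> [5, -2, -19, -41] -> [5, -19, -41]
  [42, 32, -6, -39, 26] -> [32, -6, -39, 26] -> [32, 26, -6, -39] -> [-39]
  probe: [8, 33, -24, -3, -43, 50, 49] -> [33, -24, -3, -43, 50, 49] -> [50, 49, 33, -3, -24, -43] -> [49, 33, -3, -43]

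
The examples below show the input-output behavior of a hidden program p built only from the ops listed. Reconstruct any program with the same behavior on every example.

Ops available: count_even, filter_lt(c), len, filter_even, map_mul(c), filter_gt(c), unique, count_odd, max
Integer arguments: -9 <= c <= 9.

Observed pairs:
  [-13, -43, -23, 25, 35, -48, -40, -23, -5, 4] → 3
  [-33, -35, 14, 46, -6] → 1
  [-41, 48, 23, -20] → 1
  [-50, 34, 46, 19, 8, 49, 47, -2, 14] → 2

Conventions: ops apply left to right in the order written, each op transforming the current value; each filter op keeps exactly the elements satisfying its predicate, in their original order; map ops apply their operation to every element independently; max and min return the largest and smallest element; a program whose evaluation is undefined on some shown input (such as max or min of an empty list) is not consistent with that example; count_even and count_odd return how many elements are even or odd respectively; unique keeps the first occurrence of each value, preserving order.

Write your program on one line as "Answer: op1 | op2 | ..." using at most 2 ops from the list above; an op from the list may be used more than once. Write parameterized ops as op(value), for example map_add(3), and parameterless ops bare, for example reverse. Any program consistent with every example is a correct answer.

filter_lt(5) | count_even

Check, running the answer program on each example:
  [-13, -43, -23, 25, 35, -48, -40, -23, -5, 4] -> [-13, -43, -23, -48, -40, -23, -5, 4] -> 3
  [-33, -35, 14, 46, -6] -> [-33, -35, -6] -> 1
  [-41, 48, 23, -20] -> [-41, -20] -> 1
  [-50, 34, 46, 19, 8, 49, 47, -2, 14] -> [-50, -2] -> 2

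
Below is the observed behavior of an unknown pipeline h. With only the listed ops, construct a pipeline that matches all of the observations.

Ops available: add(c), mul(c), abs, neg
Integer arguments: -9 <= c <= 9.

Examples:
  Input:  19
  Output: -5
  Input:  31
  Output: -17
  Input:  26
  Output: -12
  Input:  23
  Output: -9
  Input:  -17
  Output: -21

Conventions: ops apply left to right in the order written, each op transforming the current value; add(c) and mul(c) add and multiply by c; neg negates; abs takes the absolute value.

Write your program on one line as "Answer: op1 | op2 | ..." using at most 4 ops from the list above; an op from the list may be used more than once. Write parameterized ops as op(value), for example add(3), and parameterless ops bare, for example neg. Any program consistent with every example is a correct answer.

add(-9) | abs | add(-5) | neg

Check, running the answer program on each example:
  19 -> 10 -> 10 -> 5 -> -5
  31 -> 22 -> 22 -> 17 -> -17
  26 -> 17 -> 17 -> 12 -> -12
  23 -> 14 -> 14 -> 9 -> -9
  -17 -> -26 -> 26 -> 21 -> -21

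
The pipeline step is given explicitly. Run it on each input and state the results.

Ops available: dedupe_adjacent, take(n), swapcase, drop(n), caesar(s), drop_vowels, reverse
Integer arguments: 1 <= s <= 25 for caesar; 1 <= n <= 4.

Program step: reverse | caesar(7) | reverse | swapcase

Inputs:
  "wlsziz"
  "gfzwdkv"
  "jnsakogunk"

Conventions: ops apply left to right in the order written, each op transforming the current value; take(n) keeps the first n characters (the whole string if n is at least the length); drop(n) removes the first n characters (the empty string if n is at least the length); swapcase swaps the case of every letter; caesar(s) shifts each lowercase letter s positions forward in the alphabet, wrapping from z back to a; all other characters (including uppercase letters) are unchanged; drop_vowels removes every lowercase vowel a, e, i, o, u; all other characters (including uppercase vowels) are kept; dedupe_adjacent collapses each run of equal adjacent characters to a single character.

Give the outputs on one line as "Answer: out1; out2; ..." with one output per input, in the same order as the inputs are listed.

Execution, op by op:
  "wlsziz" -> "zizslw" -> "gpgzsd" -> "dszgpg" -> "DSZGPG"
  "gfzwdkv" -> "vkdwzfg" -> "crkdgmn" -> "nmgdkrc" -> "NMGDKRC"
  "jnsakogunk" -> "knugokasnj" -> "rubnvrhzuq" -> "quzhrvnbur" -> "QUZHRVNBUR"

"DSZGPG"; "NMGDKRC"; "QUZHRVNBUR"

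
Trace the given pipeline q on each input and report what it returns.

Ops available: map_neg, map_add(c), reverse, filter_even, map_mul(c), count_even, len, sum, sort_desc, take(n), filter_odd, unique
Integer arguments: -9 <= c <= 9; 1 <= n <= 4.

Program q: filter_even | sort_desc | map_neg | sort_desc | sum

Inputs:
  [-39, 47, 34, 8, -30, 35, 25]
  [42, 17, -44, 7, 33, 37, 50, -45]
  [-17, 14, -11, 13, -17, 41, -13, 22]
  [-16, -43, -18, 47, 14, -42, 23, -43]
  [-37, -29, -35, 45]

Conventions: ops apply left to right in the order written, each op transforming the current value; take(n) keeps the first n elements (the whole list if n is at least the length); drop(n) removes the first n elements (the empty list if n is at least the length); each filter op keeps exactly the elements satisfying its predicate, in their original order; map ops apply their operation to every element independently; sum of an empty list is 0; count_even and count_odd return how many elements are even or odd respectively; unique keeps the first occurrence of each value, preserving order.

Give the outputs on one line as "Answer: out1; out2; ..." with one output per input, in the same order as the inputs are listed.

-12; -48; -36; 62; 0

Execution, op by op:
  [-39, 47, 34, 8, -30, 35, 25] -> [34, 8, -30] -> [34, 8, -30] -> [-34, -8, 30] -> [30, -8, -34] -> -12
  [42, 17, -44, 7, 33, 37, 50, -45] -> [42, -44, 50] -> [50, 42, -44] -> [-50, -42, 44] -> [44, -42, -50] -> -48
  [-17, 14, -11, 13, -17, 41, -13, 22] -> [14, 22] -> [22, 14] -> [-22, -14] -> [-14, -22] -> -36
  [-16, -43, -18, 47, 14, -42, 23, -43] -> [-16, -18, 14, -42] -> [14, -16, -18, -42] -> [-14, 16, 18, 42] -> [42, 18, 16, -14] -> 62
  [-37, -29, -35, 45] -> [] -> [] -> [] -> [] -> 0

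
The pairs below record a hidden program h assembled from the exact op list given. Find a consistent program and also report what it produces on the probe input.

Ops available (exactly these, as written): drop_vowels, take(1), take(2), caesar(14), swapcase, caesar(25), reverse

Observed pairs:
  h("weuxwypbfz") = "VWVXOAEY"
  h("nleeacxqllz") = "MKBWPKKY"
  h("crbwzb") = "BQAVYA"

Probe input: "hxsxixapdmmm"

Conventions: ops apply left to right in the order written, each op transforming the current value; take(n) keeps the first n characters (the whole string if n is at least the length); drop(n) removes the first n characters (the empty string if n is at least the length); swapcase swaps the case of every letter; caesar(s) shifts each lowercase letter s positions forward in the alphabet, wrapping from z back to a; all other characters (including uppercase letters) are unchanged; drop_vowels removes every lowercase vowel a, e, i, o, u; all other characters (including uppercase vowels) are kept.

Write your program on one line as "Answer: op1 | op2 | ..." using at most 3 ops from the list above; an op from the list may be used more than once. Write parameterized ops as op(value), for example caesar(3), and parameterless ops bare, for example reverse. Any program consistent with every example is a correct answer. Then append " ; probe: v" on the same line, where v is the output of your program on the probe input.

drop_vowels | caesar(25) | swapcase ; probe: "GWRWWOCLLL"

Check, running the answer program on each example:
  "weuxwypbfz" -> "wxwypbfz" -> "vwvxoaey" -> "VWVXOAEY"
  "nleeacxqllz" -> "nlcxqllz" -> "mkbwpkky" -> "MKBWPKKY"
  "crbwzb" -> "crbwzb" -> "bqavya" -> "BQAVYA"
  probe: "hxsxixapdmmm" -> "hxsxxpdmmm" -> "gwrwwoclll" -> "GWRWWOCLLL"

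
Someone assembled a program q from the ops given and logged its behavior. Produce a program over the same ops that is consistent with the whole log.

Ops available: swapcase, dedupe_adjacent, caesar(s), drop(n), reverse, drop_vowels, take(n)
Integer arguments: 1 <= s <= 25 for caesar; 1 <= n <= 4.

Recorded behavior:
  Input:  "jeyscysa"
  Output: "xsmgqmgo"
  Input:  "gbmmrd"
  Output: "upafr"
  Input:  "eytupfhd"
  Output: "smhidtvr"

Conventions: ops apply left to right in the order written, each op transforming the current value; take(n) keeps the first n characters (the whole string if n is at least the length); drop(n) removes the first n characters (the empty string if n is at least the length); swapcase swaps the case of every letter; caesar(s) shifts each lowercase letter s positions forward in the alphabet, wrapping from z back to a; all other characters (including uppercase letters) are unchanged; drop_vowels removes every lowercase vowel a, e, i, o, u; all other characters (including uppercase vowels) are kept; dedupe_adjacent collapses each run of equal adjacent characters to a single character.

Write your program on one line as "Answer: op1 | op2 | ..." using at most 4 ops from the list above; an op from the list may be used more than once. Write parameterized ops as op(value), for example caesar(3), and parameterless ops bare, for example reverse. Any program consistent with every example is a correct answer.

caesar(12) | caesar(2) | dedupe_adjacent

Check, running the answer program on each example:
  "jeyscysa" -> "vqkeokem" -> "xsmgqmgo" -> "xsmgqmgo"
  "gbmmrd" -> "snyydp" -> "upaafr" -> "upafr"
  "eytupfhd" -> "qkfgbrtp" -> "smhidtvr" -> "smhidtvr"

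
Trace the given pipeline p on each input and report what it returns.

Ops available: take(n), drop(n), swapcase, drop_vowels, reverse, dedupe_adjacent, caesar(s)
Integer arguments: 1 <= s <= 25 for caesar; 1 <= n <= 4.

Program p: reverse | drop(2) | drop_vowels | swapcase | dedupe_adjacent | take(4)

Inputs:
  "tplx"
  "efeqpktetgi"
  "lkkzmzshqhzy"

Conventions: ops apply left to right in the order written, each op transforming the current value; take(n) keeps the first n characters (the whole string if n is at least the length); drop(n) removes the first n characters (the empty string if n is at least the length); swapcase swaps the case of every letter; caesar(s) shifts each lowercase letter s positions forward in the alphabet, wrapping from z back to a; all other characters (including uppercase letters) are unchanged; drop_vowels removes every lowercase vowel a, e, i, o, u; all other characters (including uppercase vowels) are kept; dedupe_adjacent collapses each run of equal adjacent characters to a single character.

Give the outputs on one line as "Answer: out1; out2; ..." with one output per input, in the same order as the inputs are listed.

Execution, op by op:
  "tplx" -> "xlpt" -> "pt" -> "pt" -> "PT" -> "PT" -> "PT"
  "efeqpktetgi" -> "igtetkpqefe" -> "tetkpqefe" -> "ttkpqf" -> "TTKPQF" -> "TKPQF" -> "TKPQ"
  "lkkzmzshqhzy" -> "yzhqhszmzkkl" -> "hqhszmzkkl" -> "hqhszmzkkl" -> "HQHSZMZKKL" -> "HQHSZMZKL" -> "HQHS"

"PT"; "TKPQ"; "HQHS"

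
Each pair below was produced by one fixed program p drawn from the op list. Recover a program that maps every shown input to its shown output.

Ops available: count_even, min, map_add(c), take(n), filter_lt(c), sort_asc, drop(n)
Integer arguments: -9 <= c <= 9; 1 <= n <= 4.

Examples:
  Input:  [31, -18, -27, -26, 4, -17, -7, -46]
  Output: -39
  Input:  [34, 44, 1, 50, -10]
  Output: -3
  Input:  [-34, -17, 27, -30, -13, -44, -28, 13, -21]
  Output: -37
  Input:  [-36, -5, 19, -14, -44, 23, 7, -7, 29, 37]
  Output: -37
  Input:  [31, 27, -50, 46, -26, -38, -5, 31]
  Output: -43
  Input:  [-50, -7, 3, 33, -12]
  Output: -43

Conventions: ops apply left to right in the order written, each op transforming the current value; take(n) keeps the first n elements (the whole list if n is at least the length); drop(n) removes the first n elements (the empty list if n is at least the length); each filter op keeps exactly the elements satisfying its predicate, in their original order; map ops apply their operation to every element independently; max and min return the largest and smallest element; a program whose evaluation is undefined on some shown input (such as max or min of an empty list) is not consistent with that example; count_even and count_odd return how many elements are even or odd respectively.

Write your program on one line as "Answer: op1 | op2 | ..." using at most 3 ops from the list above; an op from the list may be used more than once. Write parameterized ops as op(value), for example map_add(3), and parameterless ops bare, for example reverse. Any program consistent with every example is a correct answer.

sort_asc | map_add(7) | min

Check, running the answer program on each example:
  [31, -18, -27, -26, 4, -17, -7, -46] -> [-46, -27, -26, -18, -17, -7, 4, 31] -> [-39, -20, -19, -11, -10, 0, 11, 38] -> -39
  [34, 44, 1, 50, -10] -> [-10, 1, 34, 44, 50] -> [-3, 8, 41, 51, 57] -> -3
  [-34, -17, 27, -30, -13, -44, -28, 13, -21] -> [-44, -34, -30, -28, -21, -17, -13, 13, 27] -> [-37, -27, -23, -21, -14, -10, -6, 20, 34] -> -37
  [-36, -5, 19, -14, -44, 23, 7, -7, 29, 37] -> [-44, -36, -14, -7, -5, 7, 19, 23, 29, 37] -> [-37, -29, -7, 0, 2, 14, 26, 30, 36, 44] -> -37
  [31, 27, -50, 46, -26, -38, -5, 31] -> [-50, -38, -26, -5, 27, 31, 31, 46] -> [-43, -31, -19, 2, 34, 38, 38, 53] -> -43
  [-50, -7, 3, 33, -12] -> [-50, -12, -7, 3, 33] -> [-43, -5, 0, 10, 40] -> -43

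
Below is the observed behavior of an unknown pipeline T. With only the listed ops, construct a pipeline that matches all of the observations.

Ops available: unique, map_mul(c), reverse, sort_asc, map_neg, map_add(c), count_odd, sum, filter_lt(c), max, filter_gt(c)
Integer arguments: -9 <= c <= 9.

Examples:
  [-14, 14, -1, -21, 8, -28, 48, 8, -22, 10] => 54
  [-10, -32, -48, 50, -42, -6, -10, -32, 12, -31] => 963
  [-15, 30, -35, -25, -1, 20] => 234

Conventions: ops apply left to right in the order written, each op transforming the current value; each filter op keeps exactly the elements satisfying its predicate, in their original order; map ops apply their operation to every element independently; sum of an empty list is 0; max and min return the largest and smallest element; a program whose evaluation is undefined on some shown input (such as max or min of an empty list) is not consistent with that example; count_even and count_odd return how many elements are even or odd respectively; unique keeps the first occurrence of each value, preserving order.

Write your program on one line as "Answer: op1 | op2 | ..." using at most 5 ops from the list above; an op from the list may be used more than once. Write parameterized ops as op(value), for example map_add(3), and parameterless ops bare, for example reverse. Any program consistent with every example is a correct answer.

map_mul(-9) | reverse | unique | sum

Check, running the answer program on each example:
  [-14, 14, -1, -21, 8, -28, 48, 8, -22, 10] -> [126, -126, 9, 189, -72, 252, -432, -72, 198, -90] -> [-90, 198, -72, -432, 252, -72, 189, 9, -126, 126] -> [-90, 198, -72, -432, 252, 189, 9, -126, 126] -> 54
  [-10, -32, -48, 50, -42, -6, -10, -32, 12, -31] -> [90, 288, 432, -450, 378, 54, 90, 288, -108, 279] -> [279, -108, 288, 90, 54, 378, -450, 432, 288, 90] -> [279, -108, 288, 90, 54, 378, -450, 432] -> 963
  [-15, 30, -35, -25, -1, 20] -> [135, -270, 315, 225, 9, -180] -> [-180, 9, 225, 315, -270, 135] -> [-180, 9, 225, 315, -270, 135] -> 234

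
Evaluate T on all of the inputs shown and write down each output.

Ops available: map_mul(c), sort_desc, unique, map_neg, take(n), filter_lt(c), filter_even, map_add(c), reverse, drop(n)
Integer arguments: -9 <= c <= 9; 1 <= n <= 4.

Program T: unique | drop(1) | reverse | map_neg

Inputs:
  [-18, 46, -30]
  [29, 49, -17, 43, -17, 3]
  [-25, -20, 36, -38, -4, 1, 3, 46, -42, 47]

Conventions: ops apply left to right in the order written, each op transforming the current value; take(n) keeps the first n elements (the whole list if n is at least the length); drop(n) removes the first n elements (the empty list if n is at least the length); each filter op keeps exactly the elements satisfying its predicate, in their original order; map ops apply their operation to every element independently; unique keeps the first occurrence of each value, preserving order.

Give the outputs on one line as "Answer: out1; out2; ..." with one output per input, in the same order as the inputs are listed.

[30, -46]; [-3, -43, 17, -49]; [-47, 42, -46, -3, -1, 4, 38, -36, 20]

Execution, op by op:
  [-18, 46, -30] -> [-18, 46, -30] -> [46, -30] -> [-30, 46] -> [30, -46]
  [29, 49, -17, 43, -17, 3] -> [29, 49, -17, 43, 3] -> [49, -17, 43, 3] -> [3, 43, -17, 49] -> [-3, -43, 17, -49]
  [-25, -20, 36, -38, -4, 1, 3, 46, -42, 47] -> [-25, -20, 36, -38, -4, 1, 3, 46, -42, 47] -> [-20, 36, -38, -4, 1, 3, 46, -42, 47] -> [47, -42, 46, 3, 1, -4, -38, 36, -20] -> [-47, 42, -46, -3, -1, 4, 38, -36, 20]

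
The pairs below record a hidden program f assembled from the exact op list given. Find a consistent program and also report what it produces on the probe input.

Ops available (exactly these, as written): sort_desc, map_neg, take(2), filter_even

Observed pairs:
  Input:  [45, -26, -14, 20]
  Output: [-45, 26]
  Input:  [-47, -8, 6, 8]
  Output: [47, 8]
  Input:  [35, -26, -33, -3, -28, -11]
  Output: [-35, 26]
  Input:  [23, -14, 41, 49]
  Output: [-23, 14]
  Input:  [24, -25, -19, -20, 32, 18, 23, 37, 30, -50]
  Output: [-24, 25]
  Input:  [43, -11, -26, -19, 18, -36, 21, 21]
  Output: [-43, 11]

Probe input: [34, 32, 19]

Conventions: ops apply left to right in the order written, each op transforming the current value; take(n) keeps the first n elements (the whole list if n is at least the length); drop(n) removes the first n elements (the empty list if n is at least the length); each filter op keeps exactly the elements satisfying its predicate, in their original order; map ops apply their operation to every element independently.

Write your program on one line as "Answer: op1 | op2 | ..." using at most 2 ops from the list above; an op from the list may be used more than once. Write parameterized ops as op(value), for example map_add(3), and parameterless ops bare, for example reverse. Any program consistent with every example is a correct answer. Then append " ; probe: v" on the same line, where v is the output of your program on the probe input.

map_neg | take(2) ; probe: [-34, -32]

Check, running the answer program on each example:
  [45, -26, -14, 20] -> [-45, 26, 14, -20] -> [-45, 26]
  [-47, -8, 6, 8] -> [47, 8, -6, -8] -> [47, 8]
  [35, -26, -33, -3, -28, -11] -> [-35, 26, 33, 3, 28, 11] -> [-35, 26]
  [23, -14, 41, 49] -> [-23, 14, -41, -49] -> [-23, 14]
  [24, -25, -19, -20, 32, 18, 23, 37, 30, -50] -> [-24, 25, 19, 20, -32, -18, -23, -37, -30, 50] -> [-24, 25]
  [43, -11, -26, -19, 18, -36, 21, 21] -> [-43, 11, 26, 19, -18, 36, -21, -21] -> [-43, 11]
  probe: [34, 32, 19] -> [-34, -32, -19] -> [-34, -32]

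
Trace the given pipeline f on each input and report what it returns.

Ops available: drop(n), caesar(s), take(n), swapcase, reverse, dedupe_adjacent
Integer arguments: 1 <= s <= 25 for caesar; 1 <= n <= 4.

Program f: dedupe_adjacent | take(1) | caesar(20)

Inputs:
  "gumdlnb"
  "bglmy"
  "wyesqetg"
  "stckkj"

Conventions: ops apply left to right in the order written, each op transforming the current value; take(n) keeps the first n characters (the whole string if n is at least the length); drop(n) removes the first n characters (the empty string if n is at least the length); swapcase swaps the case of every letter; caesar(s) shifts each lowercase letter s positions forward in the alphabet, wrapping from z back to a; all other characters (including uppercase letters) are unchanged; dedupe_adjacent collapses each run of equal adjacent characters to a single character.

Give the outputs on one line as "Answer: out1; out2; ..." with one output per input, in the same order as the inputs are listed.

Execution, op by op:
  "gumdlnb" -> "gumdlnb" -> "g" -> "a"
  "bglmy" -> "bglmy" -> "b" -> "v"
  "wyesqetg" -> "wyesqetg" -> "w" -> "q"
  "stckkj" -> "stckj" -> "s" -> "m"

"a"; "v"; "q"; "m"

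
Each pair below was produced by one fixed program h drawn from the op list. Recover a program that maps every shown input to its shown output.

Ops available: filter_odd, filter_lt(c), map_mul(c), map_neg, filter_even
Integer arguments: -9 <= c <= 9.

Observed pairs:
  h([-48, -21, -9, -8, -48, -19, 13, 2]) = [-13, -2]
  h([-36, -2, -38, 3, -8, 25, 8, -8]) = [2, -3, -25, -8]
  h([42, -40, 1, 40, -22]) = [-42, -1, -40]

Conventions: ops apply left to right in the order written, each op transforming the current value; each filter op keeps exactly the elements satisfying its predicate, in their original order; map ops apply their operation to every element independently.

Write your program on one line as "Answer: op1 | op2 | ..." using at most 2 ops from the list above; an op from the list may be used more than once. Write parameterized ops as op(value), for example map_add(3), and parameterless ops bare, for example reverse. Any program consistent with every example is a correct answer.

map_neg | filter_lt(5)

Check, running the answer program on each example:
  [-48, -21, -9, -8, -48, -19, 13, 2] -> [48, 21, 9, 8, 48, 19, -13, -2] -> [-13, -2]
  [-36, -2, -38, 3, -8, 25, 8, -8] -> [36, 2, 38, -3, 8, -25, -8, 8] -> [2, -3, -25, -8]
  [42, -40, 1, 40, -22] -> [-42, 40, -1, -40, 22] -> [-42, -1, -40]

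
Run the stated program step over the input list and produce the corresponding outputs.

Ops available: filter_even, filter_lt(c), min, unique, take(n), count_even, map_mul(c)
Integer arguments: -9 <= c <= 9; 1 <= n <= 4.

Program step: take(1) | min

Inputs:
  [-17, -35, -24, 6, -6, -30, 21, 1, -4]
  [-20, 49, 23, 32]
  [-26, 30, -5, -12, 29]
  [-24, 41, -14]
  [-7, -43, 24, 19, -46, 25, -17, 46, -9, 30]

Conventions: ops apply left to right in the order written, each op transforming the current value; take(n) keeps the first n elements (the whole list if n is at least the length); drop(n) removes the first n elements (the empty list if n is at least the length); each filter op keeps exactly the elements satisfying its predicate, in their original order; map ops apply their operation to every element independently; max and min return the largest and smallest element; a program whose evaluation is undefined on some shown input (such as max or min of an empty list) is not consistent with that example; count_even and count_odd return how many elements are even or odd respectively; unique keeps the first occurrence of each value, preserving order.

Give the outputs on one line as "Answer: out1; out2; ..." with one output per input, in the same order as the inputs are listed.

Execution, op by op:
  [-17, -35, -24, 6, -6, -30, 21, 1, -4] -> [-17] -> -17
  [-20, 49, 23, 32] -> [-20] -> -20
  [-26, 30, -5, -12, 29] -> [-26] -> -26
  [-24, 41, -14] -> [-24] -> -24
  [-7, -43, 24, 19, -46, 25, -17, 46, -9, 30] -> [-7] -> -7

-17; -20; -26; -24; -7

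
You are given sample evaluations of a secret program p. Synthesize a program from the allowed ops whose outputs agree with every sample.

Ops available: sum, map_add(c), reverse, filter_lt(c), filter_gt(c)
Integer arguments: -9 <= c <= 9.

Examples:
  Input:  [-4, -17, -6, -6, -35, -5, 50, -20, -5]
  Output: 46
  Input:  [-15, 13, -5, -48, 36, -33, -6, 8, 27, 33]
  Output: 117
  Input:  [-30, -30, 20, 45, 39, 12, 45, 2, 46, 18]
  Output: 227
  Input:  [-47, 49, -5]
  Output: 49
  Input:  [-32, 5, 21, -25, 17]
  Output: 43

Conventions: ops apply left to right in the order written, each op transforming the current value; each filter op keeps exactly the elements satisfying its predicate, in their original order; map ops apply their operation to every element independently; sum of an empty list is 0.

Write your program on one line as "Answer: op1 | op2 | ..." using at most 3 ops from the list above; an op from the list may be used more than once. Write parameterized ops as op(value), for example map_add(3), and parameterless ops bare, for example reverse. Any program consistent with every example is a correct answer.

filter_gt(-5) | sum

Check, running the answer program on each example:
  [-4, -17, -6, -6, -35, -5, 50, -20, -5] -> [-4, 50] -> 46
  [-15, 13, -5, -48, 36, -33, -6, 8, 27, 33] -> [13, 36, 8, 27, 33] -> 117
  [-30, -30, 20, 45, 39, 12, 45, 2, 46, 18] -> [20, 45, 39, 12, 45, 2, 46, 18] -> 227
  [-47, 49, -5] -> [49] -> 49
  [-32, 5, 21, -25, 17] -> [5, 21, 17] -> 43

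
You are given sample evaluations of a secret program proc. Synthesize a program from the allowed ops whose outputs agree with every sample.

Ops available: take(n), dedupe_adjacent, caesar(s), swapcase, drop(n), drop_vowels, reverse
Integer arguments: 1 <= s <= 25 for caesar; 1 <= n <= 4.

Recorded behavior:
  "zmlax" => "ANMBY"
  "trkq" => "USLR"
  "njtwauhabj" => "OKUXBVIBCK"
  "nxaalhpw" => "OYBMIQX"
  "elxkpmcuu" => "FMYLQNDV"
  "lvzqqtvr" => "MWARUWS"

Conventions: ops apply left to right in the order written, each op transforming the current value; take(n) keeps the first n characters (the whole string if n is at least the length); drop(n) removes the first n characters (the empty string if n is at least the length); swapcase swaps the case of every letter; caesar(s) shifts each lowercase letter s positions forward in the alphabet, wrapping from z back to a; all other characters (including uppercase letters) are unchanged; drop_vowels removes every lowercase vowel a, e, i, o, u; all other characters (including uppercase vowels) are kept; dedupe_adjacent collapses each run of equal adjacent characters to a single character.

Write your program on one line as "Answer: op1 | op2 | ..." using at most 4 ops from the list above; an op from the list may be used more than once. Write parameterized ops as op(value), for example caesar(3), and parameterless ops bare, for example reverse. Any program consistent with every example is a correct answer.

caesar(9) | dedupe_adjacent | caesar(18) | swapcase

Check, running the answer program on each example:
  "zmlax" -> "ivujg" -> "ivujg" -> "anmby" -> "ANMBY"
  "trkq" -> "catz" -> "catz" -> "uslr" -> "USLR"
  "njtwauhabj" -> "wscfjdqjks" -> "wscfjdqjks" -> "okuxbvibck" -> "OKUXBVIBCK"
  "nxaalhpw" -> "wgjjuqyf" -> "wgjuqyf" -> "oybmiqx" -> "OYBMIQX"
  "elxkpmcuu" -> "nugtyvldd" -> "nugtyvld" -> "fmylqndv" -> "FMYLQNDV"
  "lvzqqtvr" -> "ueizzcea" -> "ueizcea" -> "mwaruws" -> "MWARUWS"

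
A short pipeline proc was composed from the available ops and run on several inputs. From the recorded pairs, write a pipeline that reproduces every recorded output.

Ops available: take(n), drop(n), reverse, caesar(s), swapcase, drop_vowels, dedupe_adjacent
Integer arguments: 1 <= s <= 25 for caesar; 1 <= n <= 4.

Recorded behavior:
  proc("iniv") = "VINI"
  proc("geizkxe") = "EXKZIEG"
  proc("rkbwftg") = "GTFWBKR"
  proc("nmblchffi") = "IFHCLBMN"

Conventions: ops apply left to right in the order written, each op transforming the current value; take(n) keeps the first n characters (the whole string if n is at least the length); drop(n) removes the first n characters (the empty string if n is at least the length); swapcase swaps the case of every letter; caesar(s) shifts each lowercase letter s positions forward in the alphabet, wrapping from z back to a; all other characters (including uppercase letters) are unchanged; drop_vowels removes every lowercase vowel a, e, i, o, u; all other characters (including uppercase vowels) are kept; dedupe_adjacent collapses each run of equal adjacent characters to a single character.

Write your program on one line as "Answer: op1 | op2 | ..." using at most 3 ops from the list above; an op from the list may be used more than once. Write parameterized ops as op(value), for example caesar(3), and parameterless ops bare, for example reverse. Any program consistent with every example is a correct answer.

dedupe_adjacent | swapcase | reverse

Check, running the answer program on each example:
  "iniv" -> "iniv" -> "INIV" -> "VINI"
  "geizkxe" -> "geizkxe" -> "GEIZKXE" -> "EXKZIEG"
  "rkbwftg" -> "rkbwftg" -> "RKBWFTG" -> "GTFWBKR"
  "nmblchffi" -> "nmblchfi" -> "NMBLCHFI" -> "IFHCLBMN"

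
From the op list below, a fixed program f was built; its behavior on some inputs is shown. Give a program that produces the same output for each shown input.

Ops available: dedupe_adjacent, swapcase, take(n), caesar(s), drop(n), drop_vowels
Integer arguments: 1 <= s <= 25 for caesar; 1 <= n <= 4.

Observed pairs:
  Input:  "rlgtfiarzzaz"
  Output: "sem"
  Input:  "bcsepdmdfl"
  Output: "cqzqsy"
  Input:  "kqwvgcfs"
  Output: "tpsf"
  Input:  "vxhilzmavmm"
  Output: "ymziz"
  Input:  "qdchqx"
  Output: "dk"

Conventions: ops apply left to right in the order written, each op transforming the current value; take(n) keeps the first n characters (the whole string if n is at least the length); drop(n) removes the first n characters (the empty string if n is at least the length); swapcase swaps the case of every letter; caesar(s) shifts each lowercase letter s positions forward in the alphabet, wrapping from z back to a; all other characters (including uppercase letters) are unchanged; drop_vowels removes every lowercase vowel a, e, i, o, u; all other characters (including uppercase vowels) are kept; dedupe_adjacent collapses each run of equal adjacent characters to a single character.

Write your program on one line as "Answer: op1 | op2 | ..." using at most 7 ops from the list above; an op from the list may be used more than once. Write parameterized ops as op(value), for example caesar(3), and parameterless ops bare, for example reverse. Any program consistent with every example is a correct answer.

drop(3) | drop(1) | drop_vowels | dedupe_adjacent | caesar(8) | caesar(5)

Check, running the answer program on each example:
  "rlgtfiarzzaz" -> "tfiarzzaz" -> "fiarzzaz" -> "frzzz" -> "frz" -> "nzh" -> "sem"
  "bcsepdmdfl" -> "epdmdfl" -> "pdmdfl" -> "pdmdfl" -> "pdmdfl" -> "xlulnt" -> "cqzqsy"
  "kqwvgcfs" -> "vgcfs" -> "gcfs" -> "gcfs" -> "gcfs" -> "okna" -> "tpsf"
  "vxhilzmavmm" -> "ilzmavmm" -> "lzmavmm" -> "lzmvmm" -> "lzmvm" -> "thudu" -> "ymziz"
  "qdchqx" -> "hqx" -> "qx" -> "qx" -> "qx" -> "yf" -> "dk"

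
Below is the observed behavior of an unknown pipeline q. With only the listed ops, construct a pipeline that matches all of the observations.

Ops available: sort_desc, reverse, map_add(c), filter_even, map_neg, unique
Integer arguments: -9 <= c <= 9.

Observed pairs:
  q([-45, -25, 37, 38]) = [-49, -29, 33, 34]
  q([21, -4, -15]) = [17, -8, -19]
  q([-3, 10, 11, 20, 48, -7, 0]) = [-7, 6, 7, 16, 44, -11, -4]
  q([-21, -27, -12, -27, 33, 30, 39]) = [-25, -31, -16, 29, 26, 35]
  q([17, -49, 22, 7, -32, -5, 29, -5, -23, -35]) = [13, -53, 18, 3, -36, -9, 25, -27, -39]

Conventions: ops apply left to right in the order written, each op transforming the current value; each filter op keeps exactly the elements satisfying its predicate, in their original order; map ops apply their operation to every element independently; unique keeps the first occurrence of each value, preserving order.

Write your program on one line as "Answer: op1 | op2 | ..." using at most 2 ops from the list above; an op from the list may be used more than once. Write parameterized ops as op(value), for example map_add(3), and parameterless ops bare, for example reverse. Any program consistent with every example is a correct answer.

map_add(-4) | unique

Check, running the answer program on each example:
  [-45, -25, 37, 38] -> [-49, -29, 33, 34] -> [-49, -29, 33, 34]
  [21, -4, -15] -> [17, -8, -19] -> [17, -8, -19]
  [-3, 10, 11, 20, 48, -7, 0] -> [-7, 6, 7, 16, 44, -11, -4] -> [-7, 6, 7, 16, 44, -11, -4]
  [-21, -27, -12, -27, 33, 30, 39] -> [-25, -31, -16, -31, 29, 26, 35] -> [-25, -31, -16, 29, 26, 35]
  [17, -49, 22, 7, -32, -5, 29, -5, -23, -35] -> [13, -53, 18, 3, -36, -9, 25, -9, -27, -39] -> [13, -53, 18, 3, -36, -9, 25, -27, -39]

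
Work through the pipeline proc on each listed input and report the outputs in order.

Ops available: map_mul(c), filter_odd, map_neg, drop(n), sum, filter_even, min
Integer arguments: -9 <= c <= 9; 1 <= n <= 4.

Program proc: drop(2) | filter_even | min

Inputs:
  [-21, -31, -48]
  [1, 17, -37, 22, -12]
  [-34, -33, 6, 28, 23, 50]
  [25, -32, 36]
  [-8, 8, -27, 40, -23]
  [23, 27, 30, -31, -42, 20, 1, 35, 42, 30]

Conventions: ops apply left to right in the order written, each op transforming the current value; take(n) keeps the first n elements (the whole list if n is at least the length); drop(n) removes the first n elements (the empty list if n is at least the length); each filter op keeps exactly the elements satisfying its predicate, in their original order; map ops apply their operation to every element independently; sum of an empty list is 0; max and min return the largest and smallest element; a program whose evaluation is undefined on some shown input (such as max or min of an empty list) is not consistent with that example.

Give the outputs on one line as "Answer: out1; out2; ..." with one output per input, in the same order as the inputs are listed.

Execution, op by op:
  [-21, -31, -48] -> [-48] -> [-48] -> -48
  [1, 17, -37, 22, -12] -> [-37, 22, -12] -> [22, -12] -> -12
  [-34, -33, 6, 28, 23, 50] -> [6, 28, 23, 50] -> [6, 28, 50] -> 6
  [25, -32, 36] -> [36] -> [36] -> 36
  [-8, 8, -27, 40, -23] -> [-27, 40, -23] -> [40] -> 40
  [23, 27, 30, -31, -42, 20, 1, 35, 42, 30] -> [30, -31, -42, 20, 1, 35, 42, 30] -> [30, -42, 20, 42, 30] -> -42

-48; -12; 6; 36; 40; -42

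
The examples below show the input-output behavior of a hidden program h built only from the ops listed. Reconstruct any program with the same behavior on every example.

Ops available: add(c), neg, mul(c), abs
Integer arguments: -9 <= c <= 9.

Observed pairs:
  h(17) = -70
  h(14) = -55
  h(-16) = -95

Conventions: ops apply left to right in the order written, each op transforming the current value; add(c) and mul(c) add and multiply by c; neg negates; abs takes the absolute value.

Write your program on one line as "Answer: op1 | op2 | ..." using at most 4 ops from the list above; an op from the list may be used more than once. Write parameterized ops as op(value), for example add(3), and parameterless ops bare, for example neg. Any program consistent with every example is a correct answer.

add(-3) | abs | mul(5) | neg

Check, running the answer program on each example:
  17 -> 14 -> 14 -> 70 -> -70
  14 -> 11 -> 11 -> 55 -> -55
  -16 -> -19 -> 19 -> 95 -> -95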